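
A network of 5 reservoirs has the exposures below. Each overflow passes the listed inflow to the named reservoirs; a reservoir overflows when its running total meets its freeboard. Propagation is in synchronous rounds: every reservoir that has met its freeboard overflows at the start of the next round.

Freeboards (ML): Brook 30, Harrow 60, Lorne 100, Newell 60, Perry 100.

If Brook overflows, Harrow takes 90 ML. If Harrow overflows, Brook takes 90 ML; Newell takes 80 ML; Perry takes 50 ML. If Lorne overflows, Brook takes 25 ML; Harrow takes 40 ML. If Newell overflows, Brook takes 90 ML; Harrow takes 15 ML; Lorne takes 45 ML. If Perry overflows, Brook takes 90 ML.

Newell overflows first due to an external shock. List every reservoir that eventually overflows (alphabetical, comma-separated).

Round 1 — Newell overflows (initial).
  Brook: +90 → 90 ≥ 30
  Harrow: +15 → 15 < 60
  Lorne: +45 → 45 < 100
Round 2 — Brook overflows.
  Harrow: +90 → 105 ≥ 60
Round 3 — Harrow overflows.
  Perry: +50 → 50 < 100
No further overflows.

Brook, Harrow, Newell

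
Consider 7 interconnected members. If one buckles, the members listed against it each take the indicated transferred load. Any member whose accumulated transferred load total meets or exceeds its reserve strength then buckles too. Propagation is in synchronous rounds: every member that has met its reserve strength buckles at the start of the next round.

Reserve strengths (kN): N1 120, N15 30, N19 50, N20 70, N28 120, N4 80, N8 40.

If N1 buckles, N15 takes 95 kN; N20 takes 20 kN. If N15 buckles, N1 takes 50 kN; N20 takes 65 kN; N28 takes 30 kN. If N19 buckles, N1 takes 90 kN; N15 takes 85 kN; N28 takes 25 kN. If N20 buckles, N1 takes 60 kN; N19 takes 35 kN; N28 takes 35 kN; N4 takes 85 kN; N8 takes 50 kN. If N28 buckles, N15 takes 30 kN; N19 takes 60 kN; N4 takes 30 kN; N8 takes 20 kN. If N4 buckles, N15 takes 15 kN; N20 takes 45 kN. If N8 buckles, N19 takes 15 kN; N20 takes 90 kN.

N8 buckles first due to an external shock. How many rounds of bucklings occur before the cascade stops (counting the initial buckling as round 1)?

4

Round 1 — N8 buckles (initial).
  N19: +15 → 15 < 50
  N20: +90 → 90 ≥ 70
Round 2 — N20 buckles.
  N1: +60 → 60 < 120
  N19: +35 → 50 ≥ 50
  N28: +35 → 35 < 120
  N4: +85 → 85 ≥ 80
Round 3 — N19, N4 buckle.
  N1: +90 → 150 ≥ 120
  N15: +85+15 → 100 ≥ 30
  N28: +25 → 60 < 120
Round 4 — N1, N15 buckle.
  N28: +30 → 90 < 120
No further bucklings.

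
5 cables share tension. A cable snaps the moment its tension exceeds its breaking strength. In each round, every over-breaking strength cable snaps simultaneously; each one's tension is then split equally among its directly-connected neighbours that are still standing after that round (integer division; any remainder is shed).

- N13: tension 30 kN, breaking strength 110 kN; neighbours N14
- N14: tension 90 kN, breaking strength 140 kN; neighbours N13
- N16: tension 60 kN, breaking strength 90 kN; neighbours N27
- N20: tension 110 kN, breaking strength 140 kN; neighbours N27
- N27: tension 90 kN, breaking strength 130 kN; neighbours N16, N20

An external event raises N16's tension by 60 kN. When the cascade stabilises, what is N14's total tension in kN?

90

Round 1 — N16 at 120 > 90. N16 snaps.
  N16 sheds 120 kN to N27: 120 each.
    N27: 90+120 = 210 > 130
Round 2 — N27 snaps.
  N27 sheds 210 kN to N20: 210 each.
    N20: 110+210 = 320 > 140
Round 3 — N20 snaps.
  N20 sheds 320 kN: no online neighbours, lost.
No further breaks.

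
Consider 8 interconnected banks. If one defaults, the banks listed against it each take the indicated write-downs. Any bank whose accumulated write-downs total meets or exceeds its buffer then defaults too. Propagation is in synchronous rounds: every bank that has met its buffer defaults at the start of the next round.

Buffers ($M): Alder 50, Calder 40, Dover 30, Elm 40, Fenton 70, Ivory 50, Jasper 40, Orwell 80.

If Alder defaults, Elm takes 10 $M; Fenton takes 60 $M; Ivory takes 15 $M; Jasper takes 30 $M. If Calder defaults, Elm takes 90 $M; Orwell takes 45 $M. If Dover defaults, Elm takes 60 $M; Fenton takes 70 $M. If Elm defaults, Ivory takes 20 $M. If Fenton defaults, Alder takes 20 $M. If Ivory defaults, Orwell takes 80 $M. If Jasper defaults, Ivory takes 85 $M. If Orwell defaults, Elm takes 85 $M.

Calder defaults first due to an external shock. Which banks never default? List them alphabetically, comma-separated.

Round 1 — Calder defaults (initial).
  Elm: +90 → 90 ≥ 40
  Orwell: +45 → 45 < 80
Round 2 — Elm defaults.
  Ivory: +20 → 20 < 50
No further defaults.

Alder, Dover, Fenton, Ivory, Jasper, Orwell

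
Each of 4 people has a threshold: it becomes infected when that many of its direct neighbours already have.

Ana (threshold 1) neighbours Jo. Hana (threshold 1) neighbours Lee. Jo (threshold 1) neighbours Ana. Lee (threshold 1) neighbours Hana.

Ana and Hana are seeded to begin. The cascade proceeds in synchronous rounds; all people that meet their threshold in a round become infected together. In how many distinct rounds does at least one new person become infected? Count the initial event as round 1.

2

Round 1 — Ana, Hana become infected (initial).
Round 2 — checking thresholds:
  Jo: 1 of 1 neighbours ≥ 1, becomes infected.
  Lee: 1 of 1 neighbours ≥ 1, becomes infected.
Round 3 — no new infections; cascade stops.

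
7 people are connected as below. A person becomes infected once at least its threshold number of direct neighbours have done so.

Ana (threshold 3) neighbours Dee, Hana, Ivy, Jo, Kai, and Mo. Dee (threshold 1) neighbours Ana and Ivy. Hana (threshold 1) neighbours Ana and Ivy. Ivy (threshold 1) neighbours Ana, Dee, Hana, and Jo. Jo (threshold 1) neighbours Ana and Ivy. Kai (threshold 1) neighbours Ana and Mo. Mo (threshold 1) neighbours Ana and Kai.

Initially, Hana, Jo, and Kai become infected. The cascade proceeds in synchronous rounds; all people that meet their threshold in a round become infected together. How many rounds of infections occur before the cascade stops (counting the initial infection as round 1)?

Round 1 — Hana, Jo, Kai become infected (initial).
Round 2 — checking thresholds:
  Ana: 3 of 6 neighbours ≥ 3, becomes infected.
  Ivy: 2 of 4 neighbours ≥ 1, becomes infected.
  Mo: 1 of 2 neighbours ≥ 1, becomes infected.
Round 3 — checking thresholds:
  Dee: 2 of 2 neighbours ≥ 1, becomes infected.
Round 4 — no new infections; cascade stops.

3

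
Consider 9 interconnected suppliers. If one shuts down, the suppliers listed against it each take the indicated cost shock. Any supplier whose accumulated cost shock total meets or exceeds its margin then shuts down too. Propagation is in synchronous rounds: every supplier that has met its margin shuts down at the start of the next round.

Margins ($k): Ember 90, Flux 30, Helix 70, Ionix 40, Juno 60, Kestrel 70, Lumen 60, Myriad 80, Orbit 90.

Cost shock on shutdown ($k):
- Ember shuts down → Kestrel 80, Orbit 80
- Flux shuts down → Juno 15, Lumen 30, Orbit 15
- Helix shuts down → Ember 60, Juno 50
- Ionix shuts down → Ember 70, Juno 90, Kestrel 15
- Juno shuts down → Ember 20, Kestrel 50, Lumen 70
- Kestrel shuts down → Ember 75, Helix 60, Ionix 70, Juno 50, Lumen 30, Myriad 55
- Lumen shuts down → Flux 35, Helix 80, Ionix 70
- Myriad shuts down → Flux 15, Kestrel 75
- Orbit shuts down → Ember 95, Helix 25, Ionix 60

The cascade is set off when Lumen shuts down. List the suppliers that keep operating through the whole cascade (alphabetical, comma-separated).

Myriad

Round 1 — Lumen shuts down (initial).
  Flux: +35 → 35 ≥ 30
  Helix: +80 → 80 ≥ 70
  Ionix: +70 → 70 ≥ 40
Round 2 — Flux, Helix, Ionix shut down.
  Ember: +60+70 → 130 ≥ 90
  Juno: +15+50+90 → 155 ≥ 60
  Kestrel: +15 → 15 < 70
  Orbit: +15 → 15 < 90
Round 3 — Ember, Juno shut down.
  Kestrel: +80+50 → 145 ≥ 70
  Orbit: +80 → 95 ≥ 90
Round 4 — Kestrel, Orbit shut down.
  Myriad: +55 → 55 < 80
No further shutdowns.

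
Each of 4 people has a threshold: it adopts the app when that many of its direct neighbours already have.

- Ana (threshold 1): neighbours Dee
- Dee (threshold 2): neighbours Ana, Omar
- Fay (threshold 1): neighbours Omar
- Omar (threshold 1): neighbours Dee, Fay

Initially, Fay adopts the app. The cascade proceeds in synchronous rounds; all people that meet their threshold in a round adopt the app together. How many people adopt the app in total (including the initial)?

2

Round 1 — Fay adopts the app (initial).
Round 2 — checking thresholds:
  Omar: 1 of 2 neighbours ≥ 1, adopts the app.
Round 3 — no new adoptions; cascade stops.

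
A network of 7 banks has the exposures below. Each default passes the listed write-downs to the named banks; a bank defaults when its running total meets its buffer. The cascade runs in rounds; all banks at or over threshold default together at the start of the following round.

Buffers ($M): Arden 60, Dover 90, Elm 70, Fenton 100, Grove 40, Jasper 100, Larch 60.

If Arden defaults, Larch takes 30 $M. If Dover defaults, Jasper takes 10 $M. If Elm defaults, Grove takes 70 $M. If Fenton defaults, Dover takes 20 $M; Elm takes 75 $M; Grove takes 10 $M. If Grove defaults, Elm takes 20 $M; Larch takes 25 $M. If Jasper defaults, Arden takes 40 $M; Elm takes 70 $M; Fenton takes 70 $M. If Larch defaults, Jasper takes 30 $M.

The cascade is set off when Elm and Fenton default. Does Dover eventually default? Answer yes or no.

Round 1 — Elm, Fenton default (initial).
  Dover: +20 → 20 < 90
  Grove: +70+10 → 80 ≥ 40
Round 2 — Grove defaults.
  Larch: +25 → 25 < 60
No further defaults.

no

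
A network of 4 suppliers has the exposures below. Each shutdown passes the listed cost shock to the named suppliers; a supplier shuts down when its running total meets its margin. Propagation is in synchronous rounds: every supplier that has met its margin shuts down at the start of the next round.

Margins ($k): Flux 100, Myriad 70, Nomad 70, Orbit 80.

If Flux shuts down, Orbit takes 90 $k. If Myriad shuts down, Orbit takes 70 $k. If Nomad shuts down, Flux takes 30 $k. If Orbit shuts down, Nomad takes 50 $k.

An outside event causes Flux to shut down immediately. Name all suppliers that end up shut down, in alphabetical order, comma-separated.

Round 1 — Flux shuts down (initial).
  Orbit: +90 → 90 ≥ 80
Round 2 — Orbit shuts down.
  Nomad: +50 → 50 < 70
No further shutdowns.

Flux, Orbit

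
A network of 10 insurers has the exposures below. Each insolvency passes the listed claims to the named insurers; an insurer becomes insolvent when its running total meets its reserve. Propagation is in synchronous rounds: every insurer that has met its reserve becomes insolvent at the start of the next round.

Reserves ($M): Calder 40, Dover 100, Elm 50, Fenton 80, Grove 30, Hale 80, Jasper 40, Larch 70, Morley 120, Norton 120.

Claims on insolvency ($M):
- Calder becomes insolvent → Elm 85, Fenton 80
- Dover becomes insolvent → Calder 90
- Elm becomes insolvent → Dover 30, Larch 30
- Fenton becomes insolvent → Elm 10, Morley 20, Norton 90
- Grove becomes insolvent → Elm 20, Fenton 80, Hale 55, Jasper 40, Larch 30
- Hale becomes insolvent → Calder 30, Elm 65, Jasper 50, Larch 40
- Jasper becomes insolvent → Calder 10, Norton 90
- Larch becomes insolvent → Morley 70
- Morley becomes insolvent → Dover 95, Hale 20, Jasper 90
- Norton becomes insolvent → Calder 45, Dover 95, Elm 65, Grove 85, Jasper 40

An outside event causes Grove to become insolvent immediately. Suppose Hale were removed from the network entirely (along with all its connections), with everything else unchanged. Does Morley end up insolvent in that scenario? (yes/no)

no

With Hale removed:
Round 1 — Grove becomes insolvent (initial).
  Elm: +20 → 20 < 50
  Fenton: +80 → 80 ≥ 80
  Jasper: +40 → 40 ≥ 40
  Larch: +30 → 30 < 70
Round 2 — Fenton, Jasper become insolvent.
  Calder: +10 → 10 < 40
  Elm: +10 → 30 < 50
  Morley: +20 → 20 < 120
  Norton: +90+90 → 180 ≥ 120
Round 3 — Norton becomes insolvent.
  Calder: +45 → 55 ≥ 40
  Dover: +95 → 95 < 100
  Elm: +65 → 95 ≥ 50
Round 4 — Calder, Elm become insolvent.
  Dover: +30 → 125 ≥ 100
  Larch: +30 → 60 < 70
Round 5 — Dover becomes insolvent.
No further insolvencies.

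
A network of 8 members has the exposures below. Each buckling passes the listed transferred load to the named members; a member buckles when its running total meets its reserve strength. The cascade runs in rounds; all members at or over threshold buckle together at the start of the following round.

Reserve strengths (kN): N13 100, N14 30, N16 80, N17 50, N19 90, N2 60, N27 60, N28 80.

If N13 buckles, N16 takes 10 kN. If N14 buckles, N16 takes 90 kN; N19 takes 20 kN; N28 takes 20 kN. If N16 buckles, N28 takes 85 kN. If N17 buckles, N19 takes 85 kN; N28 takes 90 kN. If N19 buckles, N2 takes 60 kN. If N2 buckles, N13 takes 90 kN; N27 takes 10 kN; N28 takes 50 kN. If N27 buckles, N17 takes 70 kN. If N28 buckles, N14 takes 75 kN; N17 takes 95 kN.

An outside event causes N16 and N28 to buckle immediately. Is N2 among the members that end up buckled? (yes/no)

yes

Round 1 — N16, N28 buckle (initial).
  N14: +75 → 75 ≥ 30
  N17: +95 → 95 ≥ 50
Round 2 — N14, N17 buckle.
  N19: +20+85 → 105 ≥ 90
Round 3 — N19 buckles.
  N2: +60 → 60 ≥ 60
Round 4 — N2 buckles.
  N13: +90 → 90 < 100
  N27: +10 → 10 < 60
No further bucklings.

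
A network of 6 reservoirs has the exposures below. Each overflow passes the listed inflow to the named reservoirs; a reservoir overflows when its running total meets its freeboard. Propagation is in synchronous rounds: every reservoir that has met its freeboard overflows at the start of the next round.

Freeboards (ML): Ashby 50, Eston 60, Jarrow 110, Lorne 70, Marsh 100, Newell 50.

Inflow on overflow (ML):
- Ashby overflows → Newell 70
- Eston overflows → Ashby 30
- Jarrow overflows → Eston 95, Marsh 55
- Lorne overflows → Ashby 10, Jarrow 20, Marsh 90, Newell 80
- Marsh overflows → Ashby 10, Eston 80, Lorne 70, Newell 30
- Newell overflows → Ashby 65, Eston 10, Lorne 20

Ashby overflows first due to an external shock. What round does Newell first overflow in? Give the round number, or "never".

2

Round 1 — Ashby overflows (initial).
  Newell: +70 → 70 ≥ 50
Round 2 — Newell overflows.
  Eston: +10 → 10 < 60
  Lorne: +20 → 20 < 70
No further overflows.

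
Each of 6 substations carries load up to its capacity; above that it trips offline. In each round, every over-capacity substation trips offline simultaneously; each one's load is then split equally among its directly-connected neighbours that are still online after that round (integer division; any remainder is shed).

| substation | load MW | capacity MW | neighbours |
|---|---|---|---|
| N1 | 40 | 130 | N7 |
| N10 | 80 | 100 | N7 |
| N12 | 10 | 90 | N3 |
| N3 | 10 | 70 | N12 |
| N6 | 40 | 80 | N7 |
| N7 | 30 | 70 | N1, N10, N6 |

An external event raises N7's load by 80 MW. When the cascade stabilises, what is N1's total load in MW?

Round 1 — N7 at 110 > 70. N7 trips offline.
  N7 sheds 110 MW to N1, N10, N6: 36 each (2 lost).
    N1: 40+36 = 76 ≤ 130
    N10: 80+36 = 116 > 100
    N6: 40+36 = 76 ≤ 80
Round 2 — N10 trips offline.
  N10 sheds 116 MW: no online neighbours, lost.
No further trips.

76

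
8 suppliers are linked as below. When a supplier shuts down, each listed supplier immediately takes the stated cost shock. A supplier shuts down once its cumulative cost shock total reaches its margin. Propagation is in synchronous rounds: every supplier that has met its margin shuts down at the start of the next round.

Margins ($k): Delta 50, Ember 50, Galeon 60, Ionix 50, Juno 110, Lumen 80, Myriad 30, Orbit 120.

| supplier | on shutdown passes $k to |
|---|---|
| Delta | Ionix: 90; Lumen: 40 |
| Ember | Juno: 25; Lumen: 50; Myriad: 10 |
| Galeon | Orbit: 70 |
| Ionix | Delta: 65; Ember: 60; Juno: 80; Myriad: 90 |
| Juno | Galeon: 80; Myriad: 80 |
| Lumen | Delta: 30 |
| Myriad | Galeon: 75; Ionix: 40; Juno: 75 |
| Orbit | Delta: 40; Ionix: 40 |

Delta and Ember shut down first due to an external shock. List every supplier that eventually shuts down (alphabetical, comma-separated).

Delta, Ember, Galeon, Ionix, Juno, Lumen, Myriad

Round 1 — Delta, Ember shut down (initial).
  Ionix: +90 → 90 ≥ 50
  Juno: +25 → 25 < 110
  Lumen: +40+50 → 90 ≥ 80
  Myriad: +10 → 10 < 30
Round 2 — Ionix, Lumen shut down.
  Juno: +80 → 105 < 110
  Myriad: +90 → 100 ≥ 30
Round 3 — Myriad shuts down.
  Galeon: +75 → 75 ≥ 60
  Juno: +75 → 180 ≥ 110
Round 4 — Galeon, Juno shut down.
  Orbit: +70 → 70 < 120
No further shutdowns.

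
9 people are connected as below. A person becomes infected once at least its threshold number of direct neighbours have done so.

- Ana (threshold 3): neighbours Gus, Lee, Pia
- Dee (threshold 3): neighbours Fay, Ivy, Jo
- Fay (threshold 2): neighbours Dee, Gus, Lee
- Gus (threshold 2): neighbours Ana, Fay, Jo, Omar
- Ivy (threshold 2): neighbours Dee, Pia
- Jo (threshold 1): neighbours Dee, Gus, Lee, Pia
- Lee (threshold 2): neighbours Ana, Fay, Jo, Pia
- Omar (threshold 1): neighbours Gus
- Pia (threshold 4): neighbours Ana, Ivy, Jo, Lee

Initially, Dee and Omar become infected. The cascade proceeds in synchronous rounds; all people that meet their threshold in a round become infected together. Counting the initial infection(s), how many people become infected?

6

Round 1 — Dee, Omar become infected (initial).
Round 2 — checking thresholds:
  Fay: 1 of 3 neighbours < 2, not yet.
  Gus: 1 of 4 neighbours < 2, not yet.
  Ivy: 1 of 2 neighbours < 2, not yet.
  Jo: 1 of 4 neighbours ≥ 1, becomes infected.
Round 3 — checking thresholds:
  Fay: 1 of 3 neighbours < 2, not yet.
  Gus: 2 of 4 neighbours ≥ 2, becomes infected.
  Ivy: 1 of 2 neighbours < 2, not yet.
  Lee: 1 of 4 neighbours < 2, not yet.
  Pia: 1 of 4 neighbours < 4, not yet.
Round 4 — checking thresholds:
  Ana: 1 of 3 neighbours < 3, not yet.
  Fay: 2 of 3 neighbours ≥ 2, becomes infected.
  Ivy: 1 of 2 neighbours < 2, not yet.
  Lee: 1 of 4 neighbours < 2, not yet.
  Pia: 1 of 4 neighbours < 4, not yet.
Round 5 — checking thresholds:
  Ana: 1 of 3 neighbours < 3, not yet.
  Ivy: 1 of 2 neighbours < 2, not yet.
  Lee: 2 of 4 neighbours ≥ 2, becomes infected.
  Pia: 1 of 4 neighbours < 4, not yet.
Round 6 — no new infections; cascade stops.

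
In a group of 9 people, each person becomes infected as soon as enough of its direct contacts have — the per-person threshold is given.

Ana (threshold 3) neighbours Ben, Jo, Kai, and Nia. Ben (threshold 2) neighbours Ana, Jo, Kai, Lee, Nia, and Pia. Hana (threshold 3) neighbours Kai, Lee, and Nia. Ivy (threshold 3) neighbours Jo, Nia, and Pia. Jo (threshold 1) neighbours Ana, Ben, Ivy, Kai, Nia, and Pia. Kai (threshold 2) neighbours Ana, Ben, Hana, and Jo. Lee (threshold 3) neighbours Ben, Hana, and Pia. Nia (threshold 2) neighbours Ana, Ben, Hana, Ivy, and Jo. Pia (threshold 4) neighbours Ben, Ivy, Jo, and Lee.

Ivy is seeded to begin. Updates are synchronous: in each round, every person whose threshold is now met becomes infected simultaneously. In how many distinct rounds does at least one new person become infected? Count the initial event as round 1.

5

Round 1 — Ivy becomes infected (initial).
Round 2 — checking thresholds:
  Jo: 1 of 6 neighbours ≥ 1, becomes infected.
  Nia: 1 of 5 neighbours < 2, below threshold.
  Pia: 1 of 4 neighbours < 4, below threshold.
Round 3 — checking thresholds:
  Ana: 1 of 4 neighbours < 3, below threshold.
  Ben: 1 of 6 neighbours < 2, below threshold.
  Kai: 1 of 4 neighbours < 2, below threshold.
  Nia: 2 of 5 neighbours ≥ 2, becomes infected.
  Pia: 2 of 4 neighbours < 4, below threshold.
Round 4 — checking thresholds:
  Ana: 2 of 4 neighbours < 3, below threshold.
  Ben: 2 of 6 neighbours ≥ 2, becomes infected.
  Hana: 1 of 3 neighbours < 3, below threshold.
  Kai: 1 of 4 neighbours < 2, below threshold.
  Pia: 2 of 4 neighbours < 4, below threshold.
Round 5 — checking thresholds:
  Ana: 3 of 4 neighbours ≥ 3, becomes infected.
  Hana: 1 of 3 neighbours < 3, below threshold.
  Kai: 2 of 4 neighbours ≥ 2, becomes infected.
  Lee: 1 of 3 neighbours < 3, below threshold.
  Pia: 3 of 4 neighbours < 4, below threshold.
Round 6 — no new infections; cascade stops.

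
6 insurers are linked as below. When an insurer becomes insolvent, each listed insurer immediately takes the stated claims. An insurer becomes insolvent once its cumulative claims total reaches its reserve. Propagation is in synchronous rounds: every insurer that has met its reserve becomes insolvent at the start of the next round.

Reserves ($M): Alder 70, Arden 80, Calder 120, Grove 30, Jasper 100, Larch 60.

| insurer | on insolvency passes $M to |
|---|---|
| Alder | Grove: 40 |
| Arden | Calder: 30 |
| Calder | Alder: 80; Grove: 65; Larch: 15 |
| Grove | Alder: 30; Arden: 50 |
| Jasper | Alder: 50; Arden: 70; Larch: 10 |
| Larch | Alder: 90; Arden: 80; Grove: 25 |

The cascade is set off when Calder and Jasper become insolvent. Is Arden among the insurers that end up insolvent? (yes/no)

yes

Round 1 — Calder, Jasper become insolvent (initial).
  Alder: +80+50 → 130 ≥ 70
  Arden: +70 → 70 < 80
  Grove: +65 → 65 ≥ 30
  Larch: +15+10 → 25 < 60
Round 2 — Alder, Grove become insolvent.
  Arden: +50 → 120 ≥ 80
Round 3 — Arden becomes insolvent.
No further insolvencies.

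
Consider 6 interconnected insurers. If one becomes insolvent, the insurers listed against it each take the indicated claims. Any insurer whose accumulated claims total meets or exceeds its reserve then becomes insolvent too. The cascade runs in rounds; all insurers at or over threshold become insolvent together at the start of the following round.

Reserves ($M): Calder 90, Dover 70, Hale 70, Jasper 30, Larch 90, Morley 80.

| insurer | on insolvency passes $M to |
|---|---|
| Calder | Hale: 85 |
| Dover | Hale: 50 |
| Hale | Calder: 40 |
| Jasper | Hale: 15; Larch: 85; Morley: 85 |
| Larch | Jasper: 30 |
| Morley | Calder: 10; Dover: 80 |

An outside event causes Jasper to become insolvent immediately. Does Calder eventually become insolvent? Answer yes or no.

no

Round 1 — Jasper becomes insolvent (initial).
  Hale: +15 → 15 < 70
  Larch: +85 → 85 < 90
  Morley: +85 → 85 ≥ 80
Round 2 — Morley becomes insolvent.
  Calder: +10 → 10 < 90
  Dover: +80 → 80 ≥ 70
Round 3 — Dover becomes insolvent.
  Hale: +50 → 65 < 70
No further insolvencies.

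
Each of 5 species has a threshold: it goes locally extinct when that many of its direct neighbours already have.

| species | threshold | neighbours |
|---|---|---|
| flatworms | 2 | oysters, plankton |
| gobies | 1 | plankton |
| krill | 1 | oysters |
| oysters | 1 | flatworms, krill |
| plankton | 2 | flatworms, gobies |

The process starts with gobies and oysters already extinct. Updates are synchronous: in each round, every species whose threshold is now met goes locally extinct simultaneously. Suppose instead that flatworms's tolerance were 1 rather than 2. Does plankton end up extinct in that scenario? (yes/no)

yes

With flatworms's tolerance at 1:
Round 1 — gobies, oysters go locally extinct (initial).
Round 2 — checking thresholds:
  flatworms: 1 of 2 neighbours ≥ 1, goes locally extinct.
  krill: 1 of 1 neighbours ≥ 1, goes locally extinct.
  plankton: 1 of 2 neighbours < 2, below threshold.
Round 3 — checking thresholds:
  plankton: 2 of 2 neighbours ≥ 2, goes locally extinct.
Round 4 — no new extinctions; cascade stops.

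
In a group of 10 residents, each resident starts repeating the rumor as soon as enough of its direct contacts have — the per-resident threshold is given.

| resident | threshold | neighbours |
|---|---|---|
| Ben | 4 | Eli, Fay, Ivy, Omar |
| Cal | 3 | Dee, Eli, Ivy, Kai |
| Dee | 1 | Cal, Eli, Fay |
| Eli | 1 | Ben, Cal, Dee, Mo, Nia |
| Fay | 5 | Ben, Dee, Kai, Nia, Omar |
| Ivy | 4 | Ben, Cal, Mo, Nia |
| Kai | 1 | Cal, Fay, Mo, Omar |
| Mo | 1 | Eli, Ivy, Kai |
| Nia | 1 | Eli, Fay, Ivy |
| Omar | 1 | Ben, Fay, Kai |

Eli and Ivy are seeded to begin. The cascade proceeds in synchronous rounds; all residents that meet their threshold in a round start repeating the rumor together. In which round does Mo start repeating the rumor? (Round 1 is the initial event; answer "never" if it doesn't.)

Round 1 — Eli, Ivy start repeating the rumor (initial).
Round 2 — checking thresholds:
  Ben: 2 of 4 neighbours < 4, holds.
  Cal: 2 of 4 neighbours < 3, holds.
  Dee: 1 of 3 neighbours ≥ 1, starts repeating the rumor.
  Mo: 2 of 3 neighbours ≥ 1, starts repeating the rumor.
  Nia: 2 of 3 neighbours ≥ 1, starts repeating the rumor.
Round 3 — checking thresholds:
  Ben: 2 of 4 neighbours < 4, holds.
  Cal: 3 of 4 neighbours ≥ 3, starts repeating the rumor.
  Fay: 2 of 5 neighbours < 5, holds.
  Kai: 1 of 4 neighbours ≥ 1, starts repeating the rumor.
Round 4 — checking thresholds:
  Ben: 2 of 4 neighbours < 4, holds.
  Fay: 3 of 5 neighbours < 5, holds.
  Omar: 1 of 3 neighbours ≥ 1, starts repeating the rumor.
Round 5 — no new spreads; cascade stops.

2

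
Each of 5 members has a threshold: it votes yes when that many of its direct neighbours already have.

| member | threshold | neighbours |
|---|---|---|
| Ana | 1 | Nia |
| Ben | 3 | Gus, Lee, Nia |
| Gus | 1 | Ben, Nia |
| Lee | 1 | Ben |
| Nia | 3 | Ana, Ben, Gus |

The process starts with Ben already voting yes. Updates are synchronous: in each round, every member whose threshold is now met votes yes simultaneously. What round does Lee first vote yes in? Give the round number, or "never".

Round 1 — Ben votes yes (initial).
Round 2 — checking thresholds:
  Gus: 1 of 2 neighbours ≥ 1, votes yes.
  Lee: 1 of 1 neighbours ≥ 1, votes yes.
  Nia: 1 of 3 neighbours < 3, not yet.
Round 3 — no new yes votes; cascade stops.

2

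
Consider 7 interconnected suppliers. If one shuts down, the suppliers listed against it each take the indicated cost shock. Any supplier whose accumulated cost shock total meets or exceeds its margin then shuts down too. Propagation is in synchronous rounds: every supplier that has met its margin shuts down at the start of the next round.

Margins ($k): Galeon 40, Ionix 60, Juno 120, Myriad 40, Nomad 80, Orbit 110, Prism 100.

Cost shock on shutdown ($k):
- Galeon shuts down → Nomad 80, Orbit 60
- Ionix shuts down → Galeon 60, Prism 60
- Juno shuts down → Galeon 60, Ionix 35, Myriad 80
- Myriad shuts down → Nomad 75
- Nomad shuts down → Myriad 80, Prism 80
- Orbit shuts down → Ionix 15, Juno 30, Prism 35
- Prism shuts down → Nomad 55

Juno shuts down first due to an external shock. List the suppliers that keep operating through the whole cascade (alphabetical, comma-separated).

Round 1 — Juno shuts down (initial).
  Galeon: +60 → 60 ≥ 40
  Ionix: +35 → 35 < 60
  Myriad: +80 → 80 ≥ 40
Round 2 — Galeon, Myriad shut down.
  Nomad: +80+75 → 155 ≥ 80
  Orbit: +60 → 60 < 110
Round 3 — Nomad shuts down.
  Prism: +80 → 80 < 100
No further shutdowns.

Ionix, Orbit, Prism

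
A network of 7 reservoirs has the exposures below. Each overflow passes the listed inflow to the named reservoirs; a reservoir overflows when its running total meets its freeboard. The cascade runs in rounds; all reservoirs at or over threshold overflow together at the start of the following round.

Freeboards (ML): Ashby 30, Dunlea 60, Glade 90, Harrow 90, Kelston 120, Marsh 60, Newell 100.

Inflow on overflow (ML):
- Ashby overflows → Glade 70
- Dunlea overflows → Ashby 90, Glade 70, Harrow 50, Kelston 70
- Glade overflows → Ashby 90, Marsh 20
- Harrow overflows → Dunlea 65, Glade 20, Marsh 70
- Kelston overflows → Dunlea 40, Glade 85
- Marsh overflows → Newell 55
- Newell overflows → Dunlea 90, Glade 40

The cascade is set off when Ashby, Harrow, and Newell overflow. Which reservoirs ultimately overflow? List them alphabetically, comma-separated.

Ashby, Dunlea, Glade, Harrow, Marsh, Newell

Round 1 — Ashby, Harrow, Newell overflow (initial).
  Dunlea: +65+90 → 155 ≥ 60
  Glade: +70+20+40 → 130 ≥ 90
  Marsh: +70 → 70 ≥ 60
Round 2 — Dunlea, Glade, Marsh overflow.
  Kelston: +70 → 70 < 120
No further overflows.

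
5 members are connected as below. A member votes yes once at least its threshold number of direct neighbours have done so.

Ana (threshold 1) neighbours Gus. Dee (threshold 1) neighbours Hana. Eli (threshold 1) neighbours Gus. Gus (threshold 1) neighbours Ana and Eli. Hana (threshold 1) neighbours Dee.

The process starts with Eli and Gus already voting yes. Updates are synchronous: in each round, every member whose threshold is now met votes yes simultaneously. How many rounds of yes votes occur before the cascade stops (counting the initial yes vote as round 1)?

Round 1 — Eli, Gus vote yes (initial).
Round 2 — checking thresholds:
  Ana: 1 of 1 neighbours ≥ 1, votes yes.
Round 3 — no new yes votes; cascade stops.

2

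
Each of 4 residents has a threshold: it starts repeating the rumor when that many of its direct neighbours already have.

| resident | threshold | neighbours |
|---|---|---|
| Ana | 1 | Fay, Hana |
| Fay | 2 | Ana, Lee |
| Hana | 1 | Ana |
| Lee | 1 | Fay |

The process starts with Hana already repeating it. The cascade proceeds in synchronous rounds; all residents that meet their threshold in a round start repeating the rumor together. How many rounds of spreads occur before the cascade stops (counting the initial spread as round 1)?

Round 1 — Hana starts repeating the rumor (initial).
Round 2 — checking thresholds:
  Ana: 1 of 2 neighbours ≥ 1, starts repeating the rumor.
Round 3 — no new spreads; cascade stops.

2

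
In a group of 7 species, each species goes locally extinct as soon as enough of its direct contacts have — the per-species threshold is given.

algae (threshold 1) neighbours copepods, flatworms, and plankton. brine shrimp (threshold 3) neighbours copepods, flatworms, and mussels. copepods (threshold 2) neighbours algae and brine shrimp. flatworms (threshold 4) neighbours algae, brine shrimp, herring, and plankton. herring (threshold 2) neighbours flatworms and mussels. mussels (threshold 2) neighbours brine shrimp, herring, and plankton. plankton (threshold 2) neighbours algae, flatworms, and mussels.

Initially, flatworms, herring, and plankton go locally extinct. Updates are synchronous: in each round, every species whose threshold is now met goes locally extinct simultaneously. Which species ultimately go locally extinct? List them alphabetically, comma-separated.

Round 1 — flatworms, herring, plankton go locally extinct (initial).
Round 2 — checking thresholds:
  algae: 2 of 3 neighbours ≥ 1, goes locally extinct.
  brine shrimp: 1 of 3 neighbours < 3, not yet.
  mussels: 2 of 3 neighbours ≥ 2, goes locally extinct.
Round 3 — no new extinctions; cascade stops.

algae, flatworms, herring, mussels, plankton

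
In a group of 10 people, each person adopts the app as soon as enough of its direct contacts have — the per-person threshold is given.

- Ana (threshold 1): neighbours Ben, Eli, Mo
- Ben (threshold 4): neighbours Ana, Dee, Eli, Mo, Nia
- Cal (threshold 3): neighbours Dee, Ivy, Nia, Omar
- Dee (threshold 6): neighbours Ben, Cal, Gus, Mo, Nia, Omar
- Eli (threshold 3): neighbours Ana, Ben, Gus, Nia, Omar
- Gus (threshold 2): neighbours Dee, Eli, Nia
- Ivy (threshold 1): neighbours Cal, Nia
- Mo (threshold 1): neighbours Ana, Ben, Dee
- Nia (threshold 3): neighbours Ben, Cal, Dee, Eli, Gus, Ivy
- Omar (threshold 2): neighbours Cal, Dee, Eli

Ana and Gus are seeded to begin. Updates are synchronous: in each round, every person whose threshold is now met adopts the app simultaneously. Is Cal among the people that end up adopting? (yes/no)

no

Round 1 — Ana, Gus adopt the app (initial).
Round 2 — checking thresholds:
  Ben: 1 of 5 neighbours < 4, not yet.
  Dee: 1 of 6 neighbours < 6, not yet.
  Eli: 2 of 5 neighbours < 3, not yet.
  Mo: 1 of 3 neighbours ≥ 1, adopts the app.
  Nia: 1 of 6 neighbours < 3, not yet.
Round 3 — no new adoptions; cascade stops.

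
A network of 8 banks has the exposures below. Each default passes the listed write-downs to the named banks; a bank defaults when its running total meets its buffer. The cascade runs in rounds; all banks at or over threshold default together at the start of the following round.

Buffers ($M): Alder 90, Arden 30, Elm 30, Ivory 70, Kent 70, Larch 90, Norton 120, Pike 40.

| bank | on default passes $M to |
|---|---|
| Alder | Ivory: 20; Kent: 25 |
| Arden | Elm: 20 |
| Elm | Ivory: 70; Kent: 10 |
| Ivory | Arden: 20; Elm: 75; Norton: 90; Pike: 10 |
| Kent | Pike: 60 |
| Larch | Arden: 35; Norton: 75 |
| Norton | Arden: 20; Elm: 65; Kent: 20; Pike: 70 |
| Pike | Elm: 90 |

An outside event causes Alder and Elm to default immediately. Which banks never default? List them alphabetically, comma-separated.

Round 1 — Alder, Elm default (initial).
  Ivory: +20+70 → 90 ≥ 70
  Kent: +25+10 → 35 < 70
Round 2 — Ivory defaults.
  Arden: +20 → 20 < 30
  Norton: +90 → 90 < 120
  Pike: +10 → 10 < 40
No further defaults.

Arden, Kent, Larch, Norton, Pike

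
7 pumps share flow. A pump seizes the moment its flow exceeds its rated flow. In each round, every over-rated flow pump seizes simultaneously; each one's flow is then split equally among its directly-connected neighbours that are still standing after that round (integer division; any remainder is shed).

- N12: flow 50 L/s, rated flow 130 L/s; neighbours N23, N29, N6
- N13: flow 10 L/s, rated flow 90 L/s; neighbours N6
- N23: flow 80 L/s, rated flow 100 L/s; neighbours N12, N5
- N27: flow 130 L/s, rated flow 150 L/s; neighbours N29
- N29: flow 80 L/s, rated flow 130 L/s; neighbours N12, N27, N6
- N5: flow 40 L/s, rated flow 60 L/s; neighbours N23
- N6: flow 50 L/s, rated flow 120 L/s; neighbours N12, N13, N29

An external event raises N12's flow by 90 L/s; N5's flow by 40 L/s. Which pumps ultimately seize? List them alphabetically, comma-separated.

Round 1 — N12 at 140 > 130; N5 at 80 > 60. N12, N5 seize.
  N12 sheds 140 L/s to N23, N29, N6: 46 each (2 lost).
    N23: 80+46 = 126 > 100
    N29: 80+46 = 126 ≤ 130
    N6: 50+46 = 96 ≤ 120
  N5 sheds 80 L/s to N23: 80 each.
    N23: 126+80 = 206 > 100
Round 2 — N23 seizes.
  N23 sheds 206 L/s: no online neighbours, lost.
No further seizures.

N12, N23, N5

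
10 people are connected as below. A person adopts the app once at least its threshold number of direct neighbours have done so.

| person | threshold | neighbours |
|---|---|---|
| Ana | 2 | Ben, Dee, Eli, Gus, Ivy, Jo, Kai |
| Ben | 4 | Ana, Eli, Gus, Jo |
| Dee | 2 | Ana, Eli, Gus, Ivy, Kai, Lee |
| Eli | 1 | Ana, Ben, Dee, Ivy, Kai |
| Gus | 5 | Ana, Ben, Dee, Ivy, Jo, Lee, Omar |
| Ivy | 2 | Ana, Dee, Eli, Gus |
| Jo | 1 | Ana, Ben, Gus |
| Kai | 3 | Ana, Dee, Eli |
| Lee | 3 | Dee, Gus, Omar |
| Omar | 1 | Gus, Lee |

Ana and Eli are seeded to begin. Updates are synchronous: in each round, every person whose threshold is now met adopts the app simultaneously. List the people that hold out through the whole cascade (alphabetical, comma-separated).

Ben, Gus, Lee, Omar

Round 1 — Ana, Eli adopt the app (initial).
Round 2 — checking thresholds:
  Ben: 2 of 4 neighbours < 4, not yet.
  Dee: 2 of 6 neighbours ≥ 2, adopts the app.
  Gus: 1 of 7 neighbours < 5, not yet.
  Ivy: 2 of 4 neighbours ≥ 2, adopts the app.
  Jo: 1 of 3 neighbours ≥ 1, adopts the app.
  Kai: 2 of 3 neighbours < 3, not yet.
Round 3 — checking thresholds:
  Ben: 3 of 4 neighbours < 4, not yet.
  Gus: 4 of 7 neighbours < 5, not yet.
  Kai: 3 of 3 neighbours ≥ 3, adopts the app.
  Lee: 1 of 3 neighbours < 3, not yet.
Round 4 — no new adoptions; cascade stops.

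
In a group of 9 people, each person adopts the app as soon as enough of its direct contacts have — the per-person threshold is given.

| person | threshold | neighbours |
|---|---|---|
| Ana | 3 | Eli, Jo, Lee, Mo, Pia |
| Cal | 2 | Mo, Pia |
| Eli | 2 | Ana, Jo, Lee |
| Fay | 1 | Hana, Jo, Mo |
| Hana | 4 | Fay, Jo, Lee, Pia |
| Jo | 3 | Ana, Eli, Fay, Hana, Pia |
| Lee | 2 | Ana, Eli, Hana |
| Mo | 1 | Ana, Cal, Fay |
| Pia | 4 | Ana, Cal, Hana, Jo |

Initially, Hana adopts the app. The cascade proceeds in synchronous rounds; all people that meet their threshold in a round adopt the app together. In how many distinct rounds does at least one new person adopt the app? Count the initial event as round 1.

Round 1 — Hana adopts the app (initial).
Round 2 — checking thresholds:
  Fay: 1 of 3 neighbours ≥ 1, adopts the app.
  Jo: 1 of 5 neighbours < 3, holds.
  Lee: 1 of 3 neighbours < 2, holds.
  Pia: 1 of 4 neighbours < 4, holds.
Round 3 — checking thresholds:
  Jo: 2 of 5 neighbours < 3, holds.
  Lee: 1 of 3 neighbours < 2, holds.
  Mo: 1 of 3 neighbours ≥ 1, adopts the app.
  Pia: 1 of 4 neighbours < 4, holds.
Round 4 — no new adoptions; cascade stops.

3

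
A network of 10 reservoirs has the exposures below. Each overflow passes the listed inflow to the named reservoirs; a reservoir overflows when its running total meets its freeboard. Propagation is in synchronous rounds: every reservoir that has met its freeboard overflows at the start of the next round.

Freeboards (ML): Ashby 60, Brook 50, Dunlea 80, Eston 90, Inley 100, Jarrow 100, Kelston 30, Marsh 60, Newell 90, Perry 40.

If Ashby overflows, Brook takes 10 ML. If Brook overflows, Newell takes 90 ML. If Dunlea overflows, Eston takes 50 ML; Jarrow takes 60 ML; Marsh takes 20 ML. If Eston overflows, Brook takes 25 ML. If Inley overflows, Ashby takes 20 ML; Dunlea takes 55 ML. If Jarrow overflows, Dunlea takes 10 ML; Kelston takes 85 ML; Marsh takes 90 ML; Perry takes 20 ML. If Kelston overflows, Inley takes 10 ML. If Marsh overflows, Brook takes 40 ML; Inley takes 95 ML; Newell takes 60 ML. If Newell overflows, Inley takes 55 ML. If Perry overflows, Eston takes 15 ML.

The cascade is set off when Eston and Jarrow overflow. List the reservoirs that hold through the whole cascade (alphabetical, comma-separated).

Round 1 — Eston, Jarrow overflow (initial).
  Brook: +25 → 25 < 50
  Dunlea: +10 → 10 < 80
  Kelston: +85 → 85 ≥ 30
  Marsh: +90 → 90 ≥ 60
  Perry: +20 → 20 < 40
Round 2 — Kelston, Marsh overflow.
  Brook: +40 → 65 ≥ 50
  Inley: +10+95 → 105 ≥ 100
  Newell: +60 → 60 < 90
Round 3 — Brook, Inley overflow.
  Ashby: +20 → 20 < 60
  Dunlea: +55 → 65 < 80
  Newell: +90 → 150 ≥ 90
Round 4 — Newell overflows.
No further overflows.

Ashby, Dunlea, Perry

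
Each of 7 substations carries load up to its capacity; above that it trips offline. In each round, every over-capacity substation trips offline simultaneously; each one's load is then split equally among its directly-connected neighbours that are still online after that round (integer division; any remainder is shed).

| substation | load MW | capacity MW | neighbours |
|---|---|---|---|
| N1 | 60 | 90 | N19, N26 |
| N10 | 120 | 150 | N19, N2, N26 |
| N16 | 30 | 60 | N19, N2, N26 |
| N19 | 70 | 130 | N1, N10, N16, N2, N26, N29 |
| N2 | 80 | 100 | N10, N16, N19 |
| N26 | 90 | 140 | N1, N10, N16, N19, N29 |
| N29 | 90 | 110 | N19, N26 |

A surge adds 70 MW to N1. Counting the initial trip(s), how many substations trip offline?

Round 1 — N1 at 130 > 90. N1 trips offline.
  N1 sheds 130 MW to N19, N26: 65 each.
    N19: 70+65 = 135 > 130
    N26: 90+65 = 155 > 140
Round 2 — N19, N26 trip offline.
  N19 sheds 135 MW to N10, N16, N2, N29: 33 each (3 lost).
    N10: 120+33 = 153 > 150
    N16: 30+33 = 63 > 60
    N2: 80+33 = 113 > 100
    N29: 90+33 = 123 > 110
  N26 sheds 155 MW to N10, N16, N29: 51 each (2 lost).
    N10: 153+51 = 204 > 150
    N16: 63+51 = 114 > 60
    N29: 123+51 = 174 > 110
Round 3 — N10, N16, N2, N29 trip offline.
  N10 sheds 204 MW: no online neighbours, lost.
  N16 sheds 114 MW: no online neighbours, lost.
  N2 sheds 113 MW: no online neighbours, lost.
  N29 sheds 174 MW: no online neighbours, lost.
No further trips.

7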